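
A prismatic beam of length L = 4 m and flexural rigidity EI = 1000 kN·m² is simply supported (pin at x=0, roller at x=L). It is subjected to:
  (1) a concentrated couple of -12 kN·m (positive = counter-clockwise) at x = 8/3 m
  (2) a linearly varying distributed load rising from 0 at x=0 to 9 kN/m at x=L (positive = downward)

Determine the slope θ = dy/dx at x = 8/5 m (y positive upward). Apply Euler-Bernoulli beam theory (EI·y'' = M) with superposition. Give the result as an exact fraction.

θ(8/5) = -619/234375 rad

Load 1 — applied couple M₀=-12 kN·m at a=8/3 m (b=L-a=4/3):
  θ_1 = (M₀x²/(2L)+C₁)/EI  [x≤a] with C₁=M₀(3b²-L²)/(6L)=16/3 = ((-12)·(8/5)²/(2·4)+(16/3))/1000 = 14/9375 rad
Load 2 — triangular load w₀=9 kN/m (0→w₀ over full span):
  θ_2 = -w₀(7L⁴-30L²x²+15x⁴)/(360LEI) = -9·(7·4⁴-30·4²·(8/5)²+15·(8/5)⁴)/(360·4·1000) = -323/78125 rad
Superposition: θ = Σ θ_i = -619/234375 rad ≈ -0.002641 rad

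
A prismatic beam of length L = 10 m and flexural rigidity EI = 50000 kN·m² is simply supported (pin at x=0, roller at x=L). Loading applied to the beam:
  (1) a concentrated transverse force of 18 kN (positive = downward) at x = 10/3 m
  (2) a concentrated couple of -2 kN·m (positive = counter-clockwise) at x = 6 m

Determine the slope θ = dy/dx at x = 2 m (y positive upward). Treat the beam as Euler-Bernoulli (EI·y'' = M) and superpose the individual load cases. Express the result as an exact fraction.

θ(2) = -193/112500 rad

Load 1 — point force P=18 kN at a=10/3 m (b=L-a=20/3):
  θ_1 = -Pb(L²-b²-3x²)/(6LEI)  [x≤a] = -18·(20/3)·(10²-(20/3)²-3·2²)/(6·10·50000) = -49/28125 rad
Load 2 — applied couple M₀=-2 kN·m at a=6 m (b=L-a=4):
  θ_2 = (M₀x²/(2L)+C₁)/EI  [x≤a] with C₁=M₀(3b²-L²)/(6L)=26/15 = ((-2)·2²/(2·10)+(26/15))/50000 = 1/37500 rad
Superposition: θ = Σ θ_i = -193/112500 rad ≈ -0.001716 rad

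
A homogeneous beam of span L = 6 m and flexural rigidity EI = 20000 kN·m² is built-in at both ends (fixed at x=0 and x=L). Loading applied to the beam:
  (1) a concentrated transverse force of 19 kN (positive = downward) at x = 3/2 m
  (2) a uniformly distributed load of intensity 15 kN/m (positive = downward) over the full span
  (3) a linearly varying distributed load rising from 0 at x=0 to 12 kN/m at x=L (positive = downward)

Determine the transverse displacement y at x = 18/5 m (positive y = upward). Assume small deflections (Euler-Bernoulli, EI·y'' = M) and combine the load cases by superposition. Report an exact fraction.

y(18/5) = -4663431/1250000000 m

Load 1 — point force P=19 kN at a=3/2 m (b=L-a=9/2):
  y_1 = -Pa²(L-x)²(3bL-(3b+a)(L-x))/(6L³EI)  [x>a] = -19·(3/2)²·(6-(18/5))²·(3·(9/2)·6-(3·(9/2)+(3/2))·(6-(18/5)))/(6·6³·20000) = -171/400000 m
Load 2 — uniform load w=15 kN/m over full span:
  y_2 = -wx²(L-x)²/(24EI) = -15·(18/5)²·(6-(18/5))²/(24·20000) = -729/312500 m
Load 3 — triangular load w₀=12 kN/m (0→w₀ over full span):
  y_3 = -w₀x²(L-x)²(x+2L)/(120LEI) = -12·(18/5)²·(6-(18/5))²·((18/5)+2·6)/(120·6·20000) = -9477/9765625 m
Superposition: y = Σ y_i = -4663431/1250000000 m ≈ -0.003731 m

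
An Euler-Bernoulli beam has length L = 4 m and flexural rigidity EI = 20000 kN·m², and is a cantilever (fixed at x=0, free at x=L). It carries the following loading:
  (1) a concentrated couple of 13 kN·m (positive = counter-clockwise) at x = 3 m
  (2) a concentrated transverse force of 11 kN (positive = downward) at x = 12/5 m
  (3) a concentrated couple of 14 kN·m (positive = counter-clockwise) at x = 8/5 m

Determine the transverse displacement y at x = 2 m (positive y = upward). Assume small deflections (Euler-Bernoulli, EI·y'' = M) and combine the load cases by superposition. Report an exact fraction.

y(2) = 553/750000 m

Load 1 — applied couple M₀=13 kN·m at a=3 m (b=L-a=1):
  y_1 = M₀x²/(2EI)  [x≤a] = 13·2²/(2·20000) = 13/10000 m
Load 2 — point force P=11 kN at a=12/5 m (b=L-a=8/5):
  y_2 = -Px²(3a-x)/(6EI)  [x≤a] = -11·2²·(3·(12/5)-2)/(6·20000) = -143/75000 m
Load 3 — applied couple M₀=14 kN·m at a=8/5 m (b=L-a=12/5):
  y_3 = M₀a(2x-a)/(2EI)  [x>a] = 14·(8/5)·(2·2-(8/5))/(2·20000) = 21/15625 m
Superposition: y = Σ y_i = 553/750000 m ≈ 0.000737 m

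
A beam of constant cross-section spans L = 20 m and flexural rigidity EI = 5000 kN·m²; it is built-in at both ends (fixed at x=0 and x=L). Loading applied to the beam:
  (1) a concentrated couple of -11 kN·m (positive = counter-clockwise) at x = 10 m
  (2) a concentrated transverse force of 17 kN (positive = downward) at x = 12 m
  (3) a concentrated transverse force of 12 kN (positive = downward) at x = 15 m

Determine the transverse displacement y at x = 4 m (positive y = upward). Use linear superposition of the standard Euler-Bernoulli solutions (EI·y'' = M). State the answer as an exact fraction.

y(4) = -23821/468750 m

Load 1 — applied couple M₀=-11 kN·m at a=10 m (b=L-a=10):
  y_1 = (R_Ax³/6 - M_Ax²/2)/EI  [x≤a] with R_A=-33/40, M_A=-11/4 = ((-33/40)·4³/6 - (-11/4)·4²/2)/5000 = 33/12500 m
Load 2 — point force P=17 kN at a=12 m (b=L-a=8):
  y_2 = -Pb²x²(3aL-(3a+b)x)/(6L³EI)  [x≤a] = -17·8²·4²·(3·12·20-(3·12+8)·4)/(6·20³·5000) = -9248/234375 m
Load 3 — point force P=12 kN at a=15 m (b=L-a=5):
  y_3 = -Pb²x²(3aL-(3a+b)x)/(6L³EI)  [x≤a] = -12·5²·4²·(3·15·20-(3·15+5)·4)/(6·20³·5000) = -7/500 m
Superposition: y = Σ y_i = -23821/468750 m ≈ -0.050818 m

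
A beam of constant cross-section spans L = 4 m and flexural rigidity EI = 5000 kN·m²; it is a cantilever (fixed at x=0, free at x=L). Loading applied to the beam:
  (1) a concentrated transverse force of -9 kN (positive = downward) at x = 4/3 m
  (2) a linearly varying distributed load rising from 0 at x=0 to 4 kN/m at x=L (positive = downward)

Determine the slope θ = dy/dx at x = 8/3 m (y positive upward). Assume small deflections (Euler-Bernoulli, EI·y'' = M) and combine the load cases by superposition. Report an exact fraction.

θ(8/3) = -137/30375 rad

Load 1 — point force P=-9 kN at a=4/3 m (b=L-a=8/3):
  θ_1 = -Pa²/(2EI)  [x>a] = -(-9)·(4/3)²/(2·5000) = 1/625 rad
Load 2 — triangular load w₀=4 kN/m (0→w₀ over full span):
  θ_2 = (w₀Lx²/4-w₀L²x/3-w₀x⁴/(24L))/EI = (4·4·(8/3)²/4-4·4²·(8/3)/3-4·(8/3)⁴/(24·4))/5000 = -928/151875 rad
Superposition: θ = Σ θ_i = -137/30375 rad ≈ -0.004510 rad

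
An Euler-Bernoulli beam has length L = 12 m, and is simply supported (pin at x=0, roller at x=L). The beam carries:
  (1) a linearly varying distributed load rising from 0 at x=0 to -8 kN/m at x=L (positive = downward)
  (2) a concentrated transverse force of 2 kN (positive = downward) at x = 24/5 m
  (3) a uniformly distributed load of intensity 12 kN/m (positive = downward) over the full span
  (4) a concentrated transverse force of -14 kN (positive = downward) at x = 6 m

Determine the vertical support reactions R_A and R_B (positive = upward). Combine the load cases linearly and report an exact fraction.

R_A = 251/5 kN, R_B = 169/5 kN

Load 1 — triangular load w₀=-8 kN/m (0→w₀ over full span):
  R_A = w₀L/6 = (-8)·12/6 = -16 kN
  R_B = w₀L/3 = (-8)·12/3 = -32 kN
Load 2 — point force P=2 kN at a=24/5 m (b=L-a=36/5):
  R_A = Pb/L = 2·(36/5)/12 = 6/5 kN
  R_B = Pa/L = 2·(24/5)/12 = 4/5 kN
Load 3 — uniform load w=12 kN/m over full span:
  R_A = wL/2 = 12·12/2 = 72 kN
  R_B = wL/2 = 12·12/2 = 72 kN
Load 4 — point force P=-14 kN at a=6 m (b=L-a=6):
  R_A = Pb/L = (-14)·6/12 = -7 kN
  R_B = Pa/L = (-14)·6/12 = -7 kN
Superposition: R_A = 251/5 kN, R_B = 169/5 kN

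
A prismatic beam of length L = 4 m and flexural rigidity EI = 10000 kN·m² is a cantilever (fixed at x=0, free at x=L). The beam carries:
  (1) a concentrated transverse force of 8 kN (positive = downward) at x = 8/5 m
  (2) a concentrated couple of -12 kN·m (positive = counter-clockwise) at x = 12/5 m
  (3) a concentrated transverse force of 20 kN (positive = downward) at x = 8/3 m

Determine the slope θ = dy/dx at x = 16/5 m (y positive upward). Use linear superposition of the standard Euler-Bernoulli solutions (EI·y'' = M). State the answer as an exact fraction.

Load 1 — point force P=8 kN at a=8/5 m (b=L-a=12/5):
  θ_1 = -Pa²/(2EI)  [x>a] = -8·(8/5)²/(2·10000) = -16/15625 rad
Load 2 — applied couple M₀=-12 kN·m at a=12/5 m (b=L-a=8/5):
  θ_2 = M₀a/EI  [x>a] = (-12)·(12/5)/10000 = -9/3125 rad
Load 3 — point force P=20 kN at a=8/3 m (b=L-a=4/3):
  θ_3 = -Pa²/(2EI)  [x>a] = -20·(8/3)²/(2·10000) = -8/1125 rad
Superposition: θ = Σ θ_i = -1549/140625 rad ≈ -0.011015 rad

θ(16/5) = -1549/140625 rad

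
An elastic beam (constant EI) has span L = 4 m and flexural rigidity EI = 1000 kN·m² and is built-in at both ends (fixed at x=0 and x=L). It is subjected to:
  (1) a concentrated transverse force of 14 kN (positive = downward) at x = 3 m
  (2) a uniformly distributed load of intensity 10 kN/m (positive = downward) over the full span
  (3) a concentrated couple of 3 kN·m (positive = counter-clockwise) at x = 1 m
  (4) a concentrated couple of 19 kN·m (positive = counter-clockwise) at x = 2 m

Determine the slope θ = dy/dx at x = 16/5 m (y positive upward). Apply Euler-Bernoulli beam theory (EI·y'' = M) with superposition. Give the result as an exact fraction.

Load 1 — point force P=14 kN at a=3 m (b=L-a=1):
  θ_1 = Pa²(L-x)(2bL-(3b+a)(L-x))/(2L³EI)  [x>a] = 14·3²·(4-(16/5))·(2·1·4-(3·1+3)·(4-(16/5)))/(2·4³·1000) = 63/25000 rad
Load 2 — uniform load w=10 kN/m over full span:
  θ_2 = -wx(L-x)(L-2x)/(12EI) = -10·(16/5)·(4-(16/5))·(4-2·(16/5))/(12·1000) = 16/3125 rad
Load 3 — applied couple M₀=3 kN·m at a=1 m (b=L-a=3):
  θ_3 = (R_Ax²/2 - M_Ax - M₀(x-a))/EI  [x>a] with R_A=27/32, M_A=-9/16 = ((27/32)·(16/5)²/2 - (-9/16)·(16/5) - 3·((16/5)-1))/1000 = -3/6250 rad
Load 4 — applied couple M₀=19 kN·m at a=2 m (b=L-a=2):
  θ_4 = (R_Ax²/2 - M_Ax - M₀(x-a))/EI  [x>a] with R_A=57/8, M_A=19/4 = ((57/8)·(16/5)²/2 - (19/4)·(16/5) - 19·((16/5)-2))/1000 = -19/12500 rad
Superposition: θ = Σ θ_i = 141/25000 rad ≈ 0.005640 rad

θ(16/5) = 141/25000 rad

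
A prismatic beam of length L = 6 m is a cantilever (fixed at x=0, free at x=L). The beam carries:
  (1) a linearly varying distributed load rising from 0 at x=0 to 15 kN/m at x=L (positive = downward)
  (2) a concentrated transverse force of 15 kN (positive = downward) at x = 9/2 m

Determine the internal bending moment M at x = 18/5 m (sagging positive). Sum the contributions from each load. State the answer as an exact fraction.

M(18/5) = -2547/50 kN·m

Load 1 — triangular load w₀=15 kN/m (0→w₀ over full span):
  M_1 = w₀Lx/2 - w₀L²/3 - w₀x³/(6L) = 15·6·(18/5)/2 - 15·6²/3 - 15·(18/5)³/(6·6) = -936/25 kN·m
Load 2 — point force P=15 kN at a=9/2 m (b=L-a=3/2):
  M_2 = -P(a-x)  [x≤a] = -15·((9/2)-(18/5)) = -27/2 kN·m
Superposition: M = Σ M_i = -2547/50 kN·m ≈ -50.940000 kN·m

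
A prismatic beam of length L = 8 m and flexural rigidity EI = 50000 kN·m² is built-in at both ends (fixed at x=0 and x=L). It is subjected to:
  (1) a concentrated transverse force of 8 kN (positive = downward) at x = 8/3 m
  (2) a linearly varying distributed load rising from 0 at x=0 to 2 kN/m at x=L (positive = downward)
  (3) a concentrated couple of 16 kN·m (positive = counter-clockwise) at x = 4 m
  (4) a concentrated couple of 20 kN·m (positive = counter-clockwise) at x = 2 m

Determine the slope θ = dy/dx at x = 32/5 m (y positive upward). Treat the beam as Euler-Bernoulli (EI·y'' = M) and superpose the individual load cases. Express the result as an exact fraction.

Load 1 — point force P=8 kN at a=8/3 m (b=L-a=16/3):
  θ_1 = Pa²(L-x)(2bL-(3b+a)(L-x))/(2L³EI)  [x>a] = 8·(8/3)²·(8-(32/5))·(2·(16/3)·8-(3·(16/3)+(8/3))·(8-(32/5)))/(2·8³·50000) = 208/2109375 rad
Load 2 — triangular load w₀=2 kN/m (0→w₀ over full span):
  θ_2 = -w₀(2x(L-x)(L-2x)(x+2L)+x²(L-x)²)/(120LEI) = -2·(2·(32/5)·(8-(32/5))·(8-2·(32/5))·((32/5)+2·8)+(32/5)²·(8-(32/5))²)/(120·8·50000) = 512/5859375 rad
Load 3 — applied couple M₀=16 kN·m at a=4 m (b=L-a=4):
  θ_3 = (R_Ax²/2 - M_Ax - M₀(x-a))/EI  [x>a] with R_A=3, M_A=4 = (3·(32/5)²/2 - 4·(32/5) - 16·((32/5)-4))/50000 = -4/78125 rad
Load 4 — applied couple M₀=20 kN·m at a=2 m (b=L-a=6):
  θ_4 = (R_Ax²/2 - M_Ax - M₀(x-a))/EI  [x>a] with R_A=45/16, M_A=-15/4 = ((45/16)·(32/5)²/2 - (-15/4)·(32/5) - 20·((32/5)-2))/50000 = -2/15625 rad
Superposition: θ = Σ θ_i = 358/52734375 rad ≈ 0.000007 rad

θ(32/5) = 358/52734375 rad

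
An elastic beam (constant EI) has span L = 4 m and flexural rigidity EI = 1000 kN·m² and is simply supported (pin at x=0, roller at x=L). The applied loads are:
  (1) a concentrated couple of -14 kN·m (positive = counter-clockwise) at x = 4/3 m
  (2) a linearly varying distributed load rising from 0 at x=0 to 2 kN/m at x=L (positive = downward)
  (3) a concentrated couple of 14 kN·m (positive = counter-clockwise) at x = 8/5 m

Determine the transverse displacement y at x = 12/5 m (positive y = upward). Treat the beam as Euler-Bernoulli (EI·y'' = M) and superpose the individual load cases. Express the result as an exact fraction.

Load 1 — applied couple M₀=-14 kN·m at a=4/3 m (b=L-a=8/3):
  y_1 = (M₀x³/(6L)-M₀(x-a)²/2+C₁x)/EI  [x>a] with C₁=M₀(3b²-L²)/(6L)=-28/9 = ((-14)·(12/5)³/(6·4)-(-14)·((12/5)-(4/3))²/2+(-28/9)·(12/5))/1000 = -1064/140625 m
Load 2 — triangular load w₀=2 kN/m (0→w₀ over full span):
  y_2 = -w₀x(7L⁴-10L²x²+3x⁴)/(360LEI) = -2·(12/5)·(7·4⁴-10·4²·(12/5)²+3·(12/5)⁴)/(360·4·1000) = -18944/5859375 m
Load 3 — applied couple M₀=14 kN·m at a=8/5 m (b=L-a=12/5):
  y_3 = (M₀x³/(6L)-M₀(x-a)²/2+C₁x)/EI  [x>a] with C₁=M₀(3b²-L²)/(6L)=56/75 = (14·(12/5)³/(6·4)-14·((12/5)-(8/5))²/2+(56/75)·(12/5))/1000 = 84/15625 m
Superposition: y = Σ y_i = -95332/17578125 m ≈ -0.005423 m

y(12/5) = -95332/17578125 m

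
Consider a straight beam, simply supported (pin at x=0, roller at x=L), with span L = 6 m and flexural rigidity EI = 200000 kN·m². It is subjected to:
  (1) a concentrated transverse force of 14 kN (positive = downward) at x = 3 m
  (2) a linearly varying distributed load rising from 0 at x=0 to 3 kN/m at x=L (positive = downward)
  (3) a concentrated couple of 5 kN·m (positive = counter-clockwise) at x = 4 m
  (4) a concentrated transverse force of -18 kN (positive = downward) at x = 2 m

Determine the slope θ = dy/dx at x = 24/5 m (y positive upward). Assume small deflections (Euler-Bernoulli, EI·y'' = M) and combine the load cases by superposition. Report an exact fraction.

Load 1 — point force P=14 kN at a=3 m (b=L-a=3):
  θ_1 = -Pa(2L²-6Lx+3x²+a²)/(6LEI)  [x>a] = -14·3·(2·6²-6·6·(24/5)+3·(24/5)²+3²)/(6·6·200000) = 1323/10000000 rad
Load 2 — triangular load w₀=3 kN/m (0→w₀ over full span):
  θ_2 = -w₀(7L⁴-30L²x²+15x⁴)/(360LEI) = -3·(7·6⁴-30·6²·(24/5)²+15·(24/5)⁴)/(360·6·200000) = 6813/125000000 rad
Load 3 — applied couple M₀=5 kN·m at a=4 m (b=L-a=2):
  θ_3 = (M₀x²/(2L)-M₀(x-a)+C₁)/EI  [x>a] with C₁=M₀(3b²-L²)/(6L)=-10/3 = (5·(24/5)²/(2·6)-5·((24/5)-4)+(-10/3))/200000 = 17/1500000 rad
Load 4 — point force P=-18 kN at a=2 m (b=L-a=4):
  θ_4 = -Pa(2L²-6Lx+3x²+a²)/(6LEI)  [x>a] = -(-18)·2·(2·6²-6·6·(24/5)+3·(24/5)²+2²)/(6·6·200000) = -173/1250000 rad
Superposition: θ = Σ θ_i = 44803/750000000 rad ≈ 0.000060 rad

θ(24/5) = 44803/750000000 rad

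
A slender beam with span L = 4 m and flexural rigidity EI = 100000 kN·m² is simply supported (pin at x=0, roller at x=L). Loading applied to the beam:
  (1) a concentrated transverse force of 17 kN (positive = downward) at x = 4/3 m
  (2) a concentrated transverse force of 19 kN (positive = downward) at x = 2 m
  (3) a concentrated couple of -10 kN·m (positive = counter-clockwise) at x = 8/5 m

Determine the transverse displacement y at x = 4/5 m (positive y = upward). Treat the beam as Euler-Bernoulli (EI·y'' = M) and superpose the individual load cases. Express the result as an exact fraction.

y(4/5) = -13919/50625000 m

Load 1 — point force P=17 kN at a=4/3 m (b=L-a=8/3):
  y_1 = -Pbx(L²-b²-x²)/(6LEI)  [x≤a] = -17·(8/3)·(4/5)·(4²-(8/3)²-(4/5)²)/(6·4·100000) = -3944/31640625 m
Load 2 — point force P=19 kN at a=2 m (b=L-a=2):
  y_2 = -Pbx(L²-b²-x²)/(6LEI)  [x≤a] = -19·2·(4/5)·(4²-2²-(4/5)²)/(6·4·100000) = -1349/9375000 m
Load 3 — applied couple M₀=-10 kN·m at a=8/5 m (b=L-a=12/5):
  y_3 = (M₀x³/(6L)+C₁x)/EI  [x≤a] with C₁=M₀(3b²-L²)/(6L)=-8/15 = ((-10)·(4/5)³/(6·4)+(-8/15)·(4/5))/100000 = -1/156250 m
Superposition: y = Σ y_i = -13919/50625000 m ≈ -0.000275 m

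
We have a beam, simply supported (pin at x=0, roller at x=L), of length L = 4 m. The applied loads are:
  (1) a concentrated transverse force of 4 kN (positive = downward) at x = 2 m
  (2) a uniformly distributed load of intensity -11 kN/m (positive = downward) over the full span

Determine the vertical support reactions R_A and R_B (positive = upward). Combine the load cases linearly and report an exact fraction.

R_A = -20 kN, R_B = -20 kN

Load 1 — point force P=4 kN at a=2 m (b=L-a=2):
  R_A = Pb/L = 4·2/4 = 2 kN
  R_B = Pa/L = 4·2/4 = 2 kN
Load 2 — uniform load w=-11 kN/m over full span:
  R_A = wL/2 = (-11)·4/2 = -22 kN
  R_B = wL/2 = (-11)·4/2 = -22 kN
Superposition: R_A = -20 kN, R_B = -20 kN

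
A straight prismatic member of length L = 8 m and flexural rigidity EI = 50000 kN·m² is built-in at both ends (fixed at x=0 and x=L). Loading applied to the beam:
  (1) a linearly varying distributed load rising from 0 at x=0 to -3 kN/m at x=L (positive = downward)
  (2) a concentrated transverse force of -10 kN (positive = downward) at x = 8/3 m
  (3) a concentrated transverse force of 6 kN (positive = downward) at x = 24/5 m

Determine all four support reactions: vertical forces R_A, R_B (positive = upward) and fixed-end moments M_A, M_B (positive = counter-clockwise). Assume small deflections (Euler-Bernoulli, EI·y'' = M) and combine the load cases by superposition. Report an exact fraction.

Load 1 — triangular load w₀=-3 kN/m (0→w₀ over full span):
  R_A = 3w₀L/20 = 3·(-3)·8/20 = -18/5 kN
  M_A = w₀L²/30 = (-3)·8²/30 = -32/5 kN·m
  R_B = 7w₀L/20 = 7·(-3)·8/20 = -42/5 kN
  M_B = -w₀L²/20 = -(-3)·8²/20 = 48/5 kN·m
Load 2 — point force P=-10 kN at a=8/3 m (b=L-a=16/3):
  R_A = Pb²(3a+b)/L³ = (-10)·(16/3)²·(3·(8/3)+(16/3))/8³ = -200/27 kN
  M_A = Pab²/L² = (-10)·(8/3)·(16/3)²/8² = -320/27 kN·m
  R_B = Pa²(a+3b)/L³ = (-10)·(8/3)²·((8/3)+3·(16/3))/8³ = -70/27 kN
  M_B = -Pa²b/L² = -(-10)·(8/3)²·(16/3)/8² = 160/27 kN·m
Load 3 — point force P=6 kN at a=24/5 m (b=L-a=16/5):
  R_A = Pb²(3a+b)/L³ = 6·(16/5)²·(3·(24/5)+(16/5))/8³ = 264/125 kN
  M_A = Pab²/L² = 6·(24/5)·(16/5)²/8² = 576/125 kN·m
  R_B = Pa²(a+3b)/L³ = 6·(24/5)²·((24/5)+3·(16/5))/8³ = 486/125 kN
  M_B = -Pa²b/L² = -6·(24/5)²·(16/5)/8² = -864/125 kN·m
Superposition: R_A = -30022/3375 kN, M_A = -46048/3375 kN·m, R_B = -23978/3375 kN, M_B = 29072/3375 kN·m

R_A = -30022/3375 kN, M_A = -46048/3375 kN·m, R_B = -23978/3375 kN, M_B = 29072/3375 kN·m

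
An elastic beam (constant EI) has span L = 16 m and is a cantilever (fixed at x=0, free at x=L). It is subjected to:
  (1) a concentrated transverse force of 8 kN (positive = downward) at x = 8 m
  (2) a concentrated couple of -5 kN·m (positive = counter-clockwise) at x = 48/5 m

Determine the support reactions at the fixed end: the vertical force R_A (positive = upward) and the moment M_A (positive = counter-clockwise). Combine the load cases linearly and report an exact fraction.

R_A = 8 kN, M_A = 69 kN·m

Load 1 — point force P=8 kN at a=8 m (b=L-a=8):
  R_A = P = 8 kN
  M_A = Pa = 8·8 = 64 kN·m
Load 2 — applied couple M₀=-5 kN·m at a=48/5 m (b=L-a=32/5):
  R_A = 0 kN
  M_A = -M₀ = -(-5) = 5 kN·m
Superposition: R_A = 8 kN, M_A = 69 kN·m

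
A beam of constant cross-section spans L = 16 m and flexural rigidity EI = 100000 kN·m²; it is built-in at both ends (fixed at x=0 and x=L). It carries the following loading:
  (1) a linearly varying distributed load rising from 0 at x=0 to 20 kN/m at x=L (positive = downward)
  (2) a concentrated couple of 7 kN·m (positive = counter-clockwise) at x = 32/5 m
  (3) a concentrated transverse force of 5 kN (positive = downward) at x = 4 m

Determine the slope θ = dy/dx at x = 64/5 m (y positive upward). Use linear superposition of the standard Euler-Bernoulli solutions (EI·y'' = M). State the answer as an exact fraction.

Load 1 — triangular load w₀=20 kN/m (0→w₀ over full span):
  θ_1 = -w₀(2x(L-x)(L-2x)(x+2L)+x²(L-x)²)/(120LEI) = -20·(2·(64/5)·(16-(64/5))·(16-2·(64/5))·((64/5)+2·16)+(64/5)²·(16-(64/5))²)/(120·16·100000) = 4096/1171875 rad
Load 2 — applied couple M₀=7 kN·m at a=32/5 m (b=L-a=48/5):
  θ_2 = (R_Ax²/2 - M_Ax - M₀(x-a))/EI  [x>a] with R_A=63/100, M_A=21/25 = ((63/100)·(64/5)²/2 - (21/25)·(64/5) - 7·((64/5)-(32/5)))/100000 = -77/1953125 rad
Load 3 — point force P=5 kN at a=4 m (b=L-a=12):
  θ_3 = Pa²(L-x)(2bL-(3b+a)(L-x))/(2L³EI)  [x>a] = 5·4²·(16-(64/5))·(2·12·16-(3·12+4)·(16-(64/5)))/(2·16³·100000) = 1/12500 rad
Superposition: θ = Σ θ_i = 82871/23437500 rad ≈ 0.003536 rad

θ(64/5) = 82871/23437500 rad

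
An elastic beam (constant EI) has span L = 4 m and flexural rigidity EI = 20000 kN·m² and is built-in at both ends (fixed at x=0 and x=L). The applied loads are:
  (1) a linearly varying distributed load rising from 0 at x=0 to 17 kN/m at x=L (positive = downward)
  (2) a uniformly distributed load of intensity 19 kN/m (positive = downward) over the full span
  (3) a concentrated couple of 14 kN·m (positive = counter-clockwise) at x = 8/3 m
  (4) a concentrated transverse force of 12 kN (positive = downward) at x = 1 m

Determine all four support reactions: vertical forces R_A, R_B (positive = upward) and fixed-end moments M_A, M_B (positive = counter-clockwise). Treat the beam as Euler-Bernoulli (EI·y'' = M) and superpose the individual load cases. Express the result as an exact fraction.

Load 1 — triangular load w₀=17 kN/m (0→w₀ over full span):
  R_A = 3w₀L/20 = 3·17·4/20 = 51/5 kN
  M_A = w₀L²/30 = 17·4²/30 = 136/15 kN·m
  R_B = 7w₀L/20 = 7·17·4/20 = 119/5 kN
  M_B = -w₀L²/20 = -17·4²/20 = -68/5 kN·m
Load 2 — uniform load w=19 kN/m over full span:
  R_A = wL/2 = 19·4/2 = 38 kN
  M_A = wL²/12 = 19·4²/12 = 76/3 kN·m
  R_B = wL/2 = 19·4/2 = 38 kN
  M_B = -wL²/12 = -19·4²/12 = -76/3 kN·m
Load 3 — applied couple M₀=14 kN·m at a=8/3 m (b=L-a=4/3):
  R_A = 6M₀ab/L³ = 6·14·(8/3)·(4/3)/4³ = 14/3 kN
  M_A = M₀b(2a-b)/L² = 14·(4/3)·(2·(8/3)-(4/3))/4² = 14/3 kN·m
  R_B = -6M₀ab/L³ = -6·14·(8/3)·(4/3)/4³ = -14/3 kN
  M_B = M₀a(2b-a)/L² = 14·(8/3)·(2·(4/3)-(8/3))/4² = 0 kN·m
Load 4 — point force P=12 kN at a=1 m (b=L-a=3):
  R_A = Pb²(3a+b)/L³ = 12·3²·(3·1+3)/4³ = 81/8 kN
  M_A = Pab²/L² = 12·1·3²/4² = 27/4 kN·m
  R_B = Pa²(a+3b)/L³ = 12·1²·(1+3·3)/4³ = 15/8 kN
  M_B = -Pa²b/L² = -12·1²·3/4² = -9/4 kN·m
Superposition: R_A = 7559/120 kN, M_A = 2749/60 kN·m, R_B = 7081/120 kN, M_B = -2471/60 kN·m

R_A = 7559/120 kN, M_A = 2749/60 kN·m, R_B = 7081/120 kN, M_B = -2471/60 kN·m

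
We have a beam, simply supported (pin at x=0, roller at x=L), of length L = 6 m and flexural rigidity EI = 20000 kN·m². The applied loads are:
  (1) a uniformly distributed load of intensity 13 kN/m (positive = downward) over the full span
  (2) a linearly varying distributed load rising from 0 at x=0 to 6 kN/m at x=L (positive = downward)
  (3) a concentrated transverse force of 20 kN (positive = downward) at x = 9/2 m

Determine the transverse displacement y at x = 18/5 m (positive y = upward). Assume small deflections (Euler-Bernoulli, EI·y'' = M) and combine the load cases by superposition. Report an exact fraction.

Load 1 — uniform load w=13 kN/m over full span:
  y_1 = -wx(L³-2Lx²+x³)/(24EI) = -13·(18/5)·(6³-2·6·(18/5)²+(18/5)³)/(24·20000) = -32643/3125000 m
Load 2 — triangular load w₀=6 kN/m (0→w₀ over full span):
  y_2 = -w₀x(7L⁴-10L²x²+3x⁴)/(360LEI) = -6·(18/5)·(7·6⁴-10·6²·(18/5)²+3·(18/5)⁴)/(360·6·20000) = -23976/9765625 m
Load 3 — point force P=20 kN at a=9/2 m (b=L-a=3/2):
  y_3 = -Pbx(L²-b²-x²)/(6LEI)  [x≤a] = -20·(3/2)·(18/5)·(6²-(3/2)²-(18/5)²)/(6·6·20000) = -6237/2000000 m
Superposition: y = Σ y_i = -20024253/1250000000 m ≈ -0.016019 m

y(18/5) = -20024253/1250000000 m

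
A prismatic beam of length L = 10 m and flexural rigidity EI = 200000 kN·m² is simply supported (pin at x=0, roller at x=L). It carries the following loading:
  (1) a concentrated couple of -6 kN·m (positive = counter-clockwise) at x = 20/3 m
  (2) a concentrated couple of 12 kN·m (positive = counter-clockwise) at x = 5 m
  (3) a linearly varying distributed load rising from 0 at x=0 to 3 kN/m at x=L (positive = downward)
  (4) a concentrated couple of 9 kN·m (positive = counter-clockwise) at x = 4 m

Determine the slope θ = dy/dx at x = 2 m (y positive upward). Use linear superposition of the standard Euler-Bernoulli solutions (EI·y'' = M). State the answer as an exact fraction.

Load 1 — applied couple M₀=-6 kN·m at a=20/3 m (b=L-a=10/3):
  θ_1 = (M₀x²/(2L)+C₁)/EI  [x≤a] with C₁=M₀(3b²-L²)/(6L)=20/3 = ((-6)·2²/(2·10)+(20/3))/200000 = 41/1500000 rad
Load 2 — applied couple M₀=12 kN·m at a=5 m (b=L-a=5):
  θ_2 = (M₀x²/(2L)+C₁)/EI  [x≤a] with C₁=M₀(3b²-L²)/(6L)=-5 = (12·2²/(2·10)+(-5))/200000 = -13/1000000 rad
Load 3 — triangular load w₀=3 kN/m (0→w₀ over full span):
  θ_3 = -w₀(7L⁴-30L²x²+15x⁴)/(360LEI) = -3·(7·10⁴-30·10²·2²+15·2⁴)/(360·10·200000) = -91/375000 rad
Load 4 — applied couple M₀=9 kN·m at a=4 m (b=L-a=6):
  θ_4 = (M₀x²/(2L)+C₁)/EI  [x≤a] with C₁=M₀(3b²-L²)/(6L)=6/5 = (9·2²/(2·10)+(6/5))/200000 = 3/200000 rad
Superposition: θ = Σ θ_i = -2/9375 rad ≈ -0.000213 rad

θ(2) = -2/9375 rad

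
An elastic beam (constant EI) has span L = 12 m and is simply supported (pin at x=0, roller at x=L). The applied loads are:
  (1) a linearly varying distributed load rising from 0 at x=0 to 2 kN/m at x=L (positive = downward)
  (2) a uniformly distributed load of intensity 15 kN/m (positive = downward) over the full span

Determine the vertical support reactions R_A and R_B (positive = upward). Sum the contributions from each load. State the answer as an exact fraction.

R_A = 94 kN, R_B = 98 kN

Load 1 — triangular load w₀=2 kN/m (0→w₀ over full span):
  R_A = w₀L/6 = 2·12/6 = 4 kN
  R_B = w₀L/3 = 2·12/3 = 8 kN
Load 2 — uniform load w=15 kN/m over full span:
  R_A = wL/2 = 15·12/2 = 90 kN
  R_B = wL/2 = 15·12/2 = 90 kN
Superposition: R_A = 94 kN, R_B = 98 kN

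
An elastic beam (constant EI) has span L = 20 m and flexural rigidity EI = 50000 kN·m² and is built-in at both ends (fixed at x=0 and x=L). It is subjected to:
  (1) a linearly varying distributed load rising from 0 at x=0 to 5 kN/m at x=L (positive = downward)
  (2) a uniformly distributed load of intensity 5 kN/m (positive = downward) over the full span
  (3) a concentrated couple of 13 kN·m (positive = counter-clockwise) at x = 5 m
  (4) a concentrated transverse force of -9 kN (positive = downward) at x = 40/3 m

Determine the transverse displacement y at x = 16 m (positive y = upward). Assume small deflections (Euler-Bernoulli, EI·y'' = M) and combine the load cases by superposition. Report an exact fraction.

Load 1 — triangular load w₀=5 kN/m (0→w₀ over full span):
  y_1 = -w₀x²(L-x)²(x+2L)/(120LEI) = -5·16²·(20-16)²·(16+2·20)/(120·20·50000) = -448/46875 m
Load 2 — uniform load w=5 kN/m over full span:
  y_2 = -wx²(L-x)²/(24EI) = -5·16²·(20-16)²/(24·50000) = -32/1875 m
Load 3 — applied couple M₀=13 kN·m at a=5 m (b=L-a=15):
  y_3 = (R_Ax³/6 - M_Ax²/2 - M₀(x-a)²/2)/EI  [x>a] with R_A=117/160, M_A=-39/16 = ((117/160)·16³/6 - (-39/16)·16²/2 - 13·(16-5)²/2)/50000 = 247/500000 m
Load 4 — point force P=-9 kN at a=40/3 m (b=L-a=20/3):
  y_4 = -Pa²(L-x)²(3bL-(3b+a)(L-x))/(6L³EI)  [x>a] = -(-9)·(40/3)²·(20-16)²·(3·(20/3)·20-(3·(20/3)+(40/3))·(20-16))/(6·20³·50000) = 16/5625 m
Superposition: y = Σ y_i = -20957/900000 m ≈ -0.023286 m

y(16) = -20957/900000 m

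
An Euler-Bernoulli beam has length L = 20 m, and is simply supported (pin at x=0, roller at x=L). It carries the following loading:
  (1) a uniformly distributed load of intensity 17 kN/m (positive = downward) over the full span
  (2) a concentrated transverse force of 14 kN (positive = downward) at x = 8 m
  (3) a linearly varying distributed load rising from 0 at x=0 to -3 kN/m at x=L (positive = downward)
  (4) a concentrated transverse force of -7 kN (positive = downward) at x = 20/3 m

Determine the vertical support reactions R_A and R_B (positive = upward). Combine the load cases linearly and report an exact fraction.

R_A = 2456/15 kN, R_B = 2299/15 kN

Load 1 — uniform load w=17 kN/m over full span:
  R_A = wL/2 = 17·20/2 = 170 kN
  R_B = wL/2 = 17·20/2 = 170 kN
Load 2 — point force P=14 kN at a=8 m (b=L-a=12):
  R_A = Pb/L = 14·12/20 = 42/5 kN
  R_B = Pa/L = 14·8/20 = 28/5 kN
Load 3 — triangular load w₀=-3 kN/m (0→w₀ over full span):
  R_A = w₀L/6 = (-3)·20/6 = -10 kN
  R_B = w₀L/3 = (-3)·20/3 = -20 kN
Load 4 — point force P=-7 kN at a=20/3 m (b=L-a=40/3):
  R_A = Pb/L = (-7)·(40/3)/20 = -14/3 kN
  R_B = Pa/L = (-7)·(20/3)/20 = -7/3 kN
Superposition: R_A = 2456/15 kN, R_B = 2299/15 kN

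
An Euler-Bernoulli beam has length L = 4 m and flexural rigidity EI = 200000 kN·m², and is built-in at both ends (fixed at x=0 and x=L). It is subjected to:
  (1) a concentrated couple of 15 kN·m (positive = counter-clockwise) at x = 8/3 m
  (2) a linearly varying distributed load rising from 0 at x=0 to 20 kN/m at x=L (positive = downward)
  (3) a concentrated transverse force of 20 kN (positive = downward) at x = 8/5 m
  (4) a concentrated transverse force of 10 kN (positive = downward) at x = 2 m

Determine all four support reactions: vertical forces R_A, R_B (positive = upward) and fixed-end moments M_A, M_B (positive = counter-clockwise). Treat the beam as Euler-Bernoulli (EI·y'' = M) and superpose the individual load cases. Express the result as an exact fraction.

Load 1 — applied couple M₀=15 kN·m at a=8/3 m (b=L-a=4/3):
  R_A = 6M₀ab/L³ = 6·15·(8/3)·(4/3)/4³ = 5 kN
  M_A = M₀b(2a-b)/L² = 15·(4/3)·(2·(8/3)-(4/3))/4² = 5 kN·m
  R_B = -6M₀ab/L³ = -6·15·(8/3)·(4/3)/4³ = -5 kN
  M_B = M₀a(2b-a)/L² = 15·(8/3)·(2·(4/3)-(8/3))/4² = 0 kN·m
Load 2 — triangular load w₀=20 kN/m (0→w₀ over full span):
  R_A = 3w₀L/20 = 3·20·4/20 = 12 kN
  M_A = w₀L²/30 = 20·4²/30 = 32/3 kN·m
  R_B = 7w₀L/20 = 7·20·4/20 = 28 kN
  M_B = -w₀L²/20 = -20·4²/20 = -16 kN·m
Load 3 — point force P=20 kN at a=8/5 m (b=L-a=12/5):
  R_A = Pb²(3a+b)/L³ = 20·(12/5)²·(3·(8/5)+(12/5))/4³ = 324/25 kN
  M_A = Pab²/L² = 20·(8/5)·(12/5)²/4² = 288/25 kN·m
  R_B = Pa²(a+3b)/L³ = 20·(8/5)²·((8/5)+3·(12/5))/4³ = 176/25 kN
  M_B = -Pa²b/L² = -20·(8/5)²·(12/5)/4² = -192/25 kN·m
Load 4 — point force P=10 kN at a=2 m (b=L-a=2):
  R_A = Pb²(3a+b)/L³ = 10·2²·(3·2+2)/4³ = 5 kN
  M_A = Pab²/L² = 10·2·2²/4² = 5 kN·m
  R_B = Pa²(a+3b)/L³ = 10·2²·(2+3·2)/4³ = 5 kN
  M_B = -Pa²b/L² = -10·2²·2/4² = -5 kN·m
Superposition: R_A = 874/25 kN, M_A = 2414/75 kN·m, R_B = 876/25 kN, M_B = -717/25 kN·m

R_A = 874/25 kN, M_A = 2414/75 kN·m, R_B = 876/25 kN, M_B = -717/25 kN·m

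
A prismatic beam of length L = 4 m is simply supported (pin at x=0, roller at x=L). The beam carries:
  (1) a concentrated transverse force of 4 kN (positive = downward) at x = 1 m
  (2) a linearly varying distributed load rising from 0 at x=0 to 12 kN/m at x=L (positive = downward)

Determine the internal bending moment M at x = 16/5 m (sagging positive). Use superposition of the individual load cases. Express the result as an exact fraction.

M(16/5) = 1252/125 kN·m

Load 1 — point force P=4 kN at a=1 m (b=L-a=3):
  M_1 = Pa(L-x)/L  [x>a] = 4·1·(4-(16/5))/4 = 4/5 kN·m
Load 2 — triangular load w₀=12 kN/m (0→w₀ over full span):
  M_2 = w₀Lx/6 - w₀x³/(6L) = 12·4·(16/5)/6 - 12·(16/5)³/(6·4) = 1152/125 kN·m
Superposition: M = Σ M_i = 1252/125 kN·m ≈ 10.016000 kN·m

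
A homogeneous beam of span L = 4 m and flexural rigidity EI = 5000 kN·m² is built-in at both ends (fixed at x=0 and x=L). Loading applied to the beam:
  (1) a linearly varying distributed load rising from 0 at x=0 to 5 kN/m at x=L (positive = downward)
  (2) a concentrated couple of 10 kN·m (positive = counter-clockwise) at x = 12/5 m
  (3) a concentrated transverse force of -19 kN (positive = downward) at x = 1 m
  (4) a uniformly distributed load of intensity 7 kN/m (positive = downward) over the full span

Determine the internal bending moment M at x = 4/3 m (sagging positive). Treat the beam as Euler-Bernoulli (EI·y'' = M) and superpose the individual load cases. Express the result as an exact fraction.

M(4/3) = 7753/6480 kN·m

Load 1 — triangular load w₀=5 kN/m (0→w₀ over full span):
  M_1 = 3w₀Lx/20 - w₀L²/30 - w₀x³/(6L) = 3·5·4·(4/3)/20 - 5·4²/30 - 5·(4/3)³/(6·4) = 68/81 kN·m
Load 2 — applied couple M₀=10 kN·m at a=12/5 m (b=L-a=8/5):
  M_2 = R_Ax - M_A  [x≤a] with R_A=18/5, M_A=16/5 = (18/5)·(4/3) - (16/5) = 8/5 kN·m
Load 3 — point force P=-19 kN at a=1 m (b=L-a=3):
  M_3 = Pa²(a+3b)(L-x)/L³ - Pa²b/L²  [x>a] = (-19)·1²·(1+3·3)·(4-(4/3))/4³ - (-19)·1²·3/4² = -209/48 kN·m
Load 4 — uniform load w=7 kN/m over full span:
  M_4 = wLx/2 - wL²/12 - wx²/2 = 7·4·(4/3)/2 - 7·4²/12 - 7·(4/3)²/2 = 28/9 kN·m
Superposition: M = Σ M_i = 7753/6480 kN·m ≈ 1.196451 kN·m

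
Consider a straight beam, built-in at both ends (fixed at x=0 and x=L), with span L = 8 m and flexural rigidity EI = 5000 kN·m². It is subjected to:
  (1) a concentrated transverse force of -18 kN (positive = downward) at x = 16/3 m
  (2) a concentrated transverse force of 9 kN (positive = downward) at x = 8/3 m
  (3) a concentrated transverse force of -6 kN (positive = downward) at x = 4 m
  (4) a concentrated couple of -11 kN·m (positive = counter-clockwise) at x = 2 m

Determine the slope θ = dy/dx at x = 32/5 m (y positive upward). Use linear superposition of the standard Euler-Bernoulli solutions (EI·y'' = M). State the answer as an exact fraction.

Load 1 — point force P=-18 kN at a=16/3 m (b=L-a=8/3):
  θ_1 = Pa²(L-x)(2bL-(3b+a)(L-x))/(2L³EI)  [x>a] = (-18)·(16/3)²·(8-(32/5))·(2·(8/3)·8-(3·(8/3)+(16/3))·(8-(32/5)))/(2·8³·5000) = -32/9375 rad
Load 2 — point force P=9 kN at a=8/3 m (b=L-a=16/3):
  θ_2 = Pa²(L-x)(2bL-(3b+a)(L-x))/(2L³EI)  [x>a] = 9·(8/3)²·(8-(32/5))·(2·(16/3)·8-(3·(16/3)+(8/3))·(8-(32/5)))/(2·8³·5000) = 52/46875 rad
Load 3 — point force P=-6 kN at a=4 m (b=L-a=4):
  θ_3 = Pa²(L-x)(2bL-(3b+a)(L-x))/(2L³EI)  [x>a] = (-6)·4²·(8-(32/5))·(2·4·8-(3·4+4)·(8-(32/5)))/(2·8³·5000) = -18/15625 rad
Load 4 — applied couple M₀=-11 kN·m at a=2 m (b=L-a=6):
  θ_4 = (R_Ax²/2 - M_Ax - M₀(x-a))/EI  [x>a] with R_A=-99/64, M_A=33/16 = ((-99/64)·(32/5)²/2 - (33/16)·(32/5) - (-11)·((32/5)-2))/5000 = 11/15625 rad
Superposition: θ = Σ θ_i = -43/15625 rad ≈ -0.002752 rad

θ(32/5) = -43/15625 rad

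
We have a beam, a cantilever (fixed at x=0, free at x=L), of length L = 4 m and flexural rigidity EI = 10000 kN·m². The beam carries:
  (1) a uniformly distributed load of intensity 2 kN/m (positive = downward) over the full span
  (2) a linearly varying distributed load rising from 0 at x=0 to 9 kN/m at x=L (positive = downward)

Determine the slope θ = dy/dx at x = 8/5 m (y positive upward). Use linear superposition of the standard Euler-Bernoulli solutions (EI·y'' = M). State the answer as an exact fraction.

Load 1 — uniform load w=2 kN/m over full span:
  θ_1 = -wx(x²-3Lx+3L²)/(6EI) = -2·(8/5)·((8/5)²-3·4·(8/5)+3·4²)/(6·10000) = -392/234375 rad
Load 2 — triangular load w₀=9 kN/m (0→w₀ over full span):
  θ_2 = (w₀Lx²/4-w₀L²x/3-w₀x⁴/(24L))/EI = (9·4·(8/5)²/4-9·4²·(8/5)/3-9·(8/5)⁴/(24·4))/10000 = -2124/390625 rad
Superposition: θ = Σ θ_i = -8332/1171875 rad ≈ -0.007110 rad

θ(8/5) = -8332/1171875 rad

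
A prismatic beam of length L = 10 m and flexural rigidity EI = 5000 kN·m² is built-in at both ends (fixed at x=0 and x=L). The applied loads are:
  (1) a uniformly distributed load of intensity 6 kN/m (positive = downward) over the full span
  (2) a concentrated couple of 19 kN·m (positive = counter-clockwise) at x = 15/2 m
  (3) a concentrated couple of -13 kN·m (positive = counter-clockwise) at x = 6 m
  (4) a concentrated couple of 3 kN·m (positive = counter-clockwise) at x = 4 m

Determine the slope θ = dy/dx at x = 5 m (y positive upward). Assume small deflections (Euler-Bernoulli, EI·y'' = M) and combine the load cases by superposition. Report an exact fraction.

θ(5) = -159/160000 rad

Load 1 — uniform load w=6 kN/m over full span:
  θ_1 = -wx(L-x)(L-2x)/(12EI) = -6·5·(10-5)·(10-2·5)/(12·5000) = 0 rad
Load 2 — applied couple M₀=19 kN·m at a=15/2 m (b=L-a=5/2):
  θ_2 = (R_Ax²/2 - M_Ax)/EI  [x≤a] with R_A=171/80, M_A=95/16 = ((171/80)·5²/2 - (95/16)·5)/5000 = -19/32000 rad
Load 3 — applied couple M₀=-13 kN·m at a=6 m (b=L-a=4):
  θ_3 = (R_Ax²/2 - M_Ax)/EI  [x≤a] with R_A=-234/125, M_A=-104/25 = ((-234/125)·5²/2 - (-104/25)·5)/5000 = -13/25000 rad
Load 4 — applied couple M₀=3 kN·m at a=4 m (b=L-a=6):
  θ_4 = (R_Ax²/2 - M_Ax - M₀(x-a))/EI  [x>a] with R_A=54/125, M_A=9/25 = ((54/125)·5²/2 - (9/25)·5 - 3·(5-4))/5000 = 3/25000 rad
Superposition: θ = Σ θ_i = -159/160000 rad ≈ -0.000994 rad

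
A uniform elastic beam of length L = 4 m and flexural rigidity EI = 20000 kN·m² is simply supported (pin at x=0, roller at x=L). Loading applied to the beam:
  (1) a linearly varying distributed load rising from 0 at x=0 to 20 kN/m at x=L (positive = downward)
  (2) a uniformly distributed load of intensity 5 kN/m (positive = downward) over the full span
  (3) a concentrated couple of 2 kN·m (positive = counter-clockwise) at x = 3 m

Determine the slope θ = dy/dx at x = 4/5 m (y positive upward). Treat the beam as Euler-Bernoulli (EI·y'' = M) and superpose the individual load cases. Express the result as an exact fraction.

Load 1 — triangular load w₀=20 kN/m (0→w₀ over full span):
  θ_1 = -w₀(7L⁴-30L²x²+15x⁴)/(360LEI) = -20·(7·4⁴-30·4²·(4/5)²+15·(4/5)⁴)/(360·4·20000) = -728/703125 rad
Load 2 — uniform load w=5 kN/m over full span:
  θ_2 = -w(L³-6Lx²+4x³)/(24EI) = -5·(4³-6·4·(4/5)²+4·(4/5)³)/(24·20000) = -33/62500 rad
Load 3 — applied couple M₀=2 kN·m at a=3 m (b=L-a=1):
  θ_3 = (M₀x²/(2L)+C₁)/EI  [x≤a] with C₁=M₀(3b²-L²)/(6L)=-13/12 = (2·(4/5)²/(2·4)+(-13/12))/20000 = -277/6000000 rad
Superposition: θ = Σ θ_i = -144859/90000000 rad ≈ -0.001610 rad

θ(4/5) = -144859/90000000 rad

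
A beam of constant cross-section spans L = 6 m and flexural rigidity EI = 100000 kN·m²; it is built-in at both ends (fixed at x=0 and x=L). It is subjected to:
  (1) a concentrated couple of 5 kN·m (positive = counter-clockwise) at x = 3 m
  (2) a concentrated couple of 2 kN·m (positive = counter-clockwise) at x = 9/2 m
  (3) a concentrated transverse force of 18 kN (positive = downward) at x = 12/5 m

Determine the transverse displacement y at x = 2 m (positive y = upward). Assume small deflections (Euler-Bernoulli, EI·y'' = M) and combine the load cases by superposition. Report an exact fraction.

Load 1 — applied couple M₀=5 kN·m at a=3 m (b=L-a=3):
  y_1 = (R_Ax³/6 - M_Ax²/2)/EI  [x≤a] with R_A=5/4, M_A=5/4 = ((5/4)·2³/6 - (5/4)·2²/2)/100000 = -1/120000 m
Load 2 — applied couple M₀=2 kN·m at a=9/2 m (b=L-a=3/2):
  y_2 = (R_Ax³/6 - M_Ax²/2)/EI  [x≤a] with R_A=3/8, M_A=5/8 = ((3/8)·2³/6 - (5/8)·2²/2)/100000 = -3/400000 m
Load 3 — point force P=18 kN at a=12/5 m (b=L-a=18/5):
  y_3 = -Pb²x²(3aL-(3a+b)x)/(6L³EI)  [x≤a] = -18·(18/5)²·2²·(3·(12/5)·6-(3·(12/5)+(18/5))·2)/(6·6³·100000) = -243/1562500 m
Superposition: y = Σ y_i = -25703/150000000 m ≈ -0.000171 m

y(2) = -25703/150000000 m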